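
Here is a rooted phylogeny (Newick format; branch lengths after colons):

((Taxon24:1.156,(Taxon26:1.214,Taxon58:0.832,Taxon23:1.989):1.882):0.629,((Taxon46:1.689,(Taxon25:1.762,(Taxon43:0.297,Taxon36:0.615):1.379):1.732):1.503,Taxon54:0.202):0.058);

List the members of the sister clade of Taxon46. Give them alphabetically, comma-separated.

Taxon25, Taxon36, Taxon43

Taxon46 attaches to the tree at the node subtending (Taxon46,(Taxon25,(Taxon43,Taxon36))).
The other lineage descending from that same node — the sister group — is (Taxon25,(Taxon43,Taxon36)); its 3 tips in alphabetical order are the answer.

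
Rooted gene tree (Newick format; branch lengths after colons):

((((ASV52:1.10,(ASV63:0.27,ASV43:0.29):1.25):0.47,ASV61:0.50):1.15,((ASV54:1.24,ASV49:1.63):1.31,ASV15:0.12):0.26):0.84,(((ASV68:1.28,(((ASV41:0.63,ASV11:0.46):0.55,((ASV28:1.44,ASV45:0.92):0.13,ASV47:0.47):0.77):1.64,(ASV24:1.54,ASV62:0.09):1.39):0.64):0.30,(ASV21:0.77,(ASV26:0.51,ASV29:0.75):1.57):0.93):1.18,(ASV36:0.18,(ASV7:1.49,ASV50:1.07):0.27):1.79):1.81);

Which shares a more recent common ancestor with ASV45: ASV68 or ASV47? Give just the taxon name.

ASV47

The MRCA of ASV45 and ASV47 subtends ((ASV28,ASV45),ASV47) (3 taxa).
The MRCA of ASV45 and ASV68 subtends (ASV68,(((ASV41,ASV11),((ASV28,ASV45),ASV47)),(ASV24,ASV62))) (8 taxa).
The first is nested inside the second, so ASV45 shares a more recent common ancestor with ASV47.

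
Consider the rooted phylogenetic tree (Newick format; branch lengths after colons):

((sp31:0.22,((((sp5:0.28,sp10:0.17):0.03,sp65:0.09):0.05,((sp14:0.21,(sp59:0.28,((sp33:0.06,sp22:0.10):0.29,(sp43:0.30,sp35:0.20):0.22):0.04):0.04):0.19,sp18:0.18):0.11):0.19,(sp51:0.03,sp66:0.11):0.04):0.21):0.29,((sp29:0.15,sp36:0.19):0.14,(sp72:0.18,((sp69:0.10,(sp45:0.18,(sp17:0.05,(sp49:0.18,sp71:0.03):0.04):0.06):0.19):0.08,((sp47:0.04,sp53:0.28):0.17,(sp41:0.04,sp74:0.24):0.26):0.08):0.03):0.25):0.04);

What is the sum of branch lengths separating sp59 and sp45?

2.08

The path runs sp59 → … → MRCA → … → sp45; the MRCA is the root of the tree.
Branch lengths along that path: 0.28 + 0.04 + 0.19 + 0.11 + 0.19 + 0.21 + 0.29 + 0.04 + 0.25 + 0.03 + 0.08 + 0.19 + 0.18 = 2.08.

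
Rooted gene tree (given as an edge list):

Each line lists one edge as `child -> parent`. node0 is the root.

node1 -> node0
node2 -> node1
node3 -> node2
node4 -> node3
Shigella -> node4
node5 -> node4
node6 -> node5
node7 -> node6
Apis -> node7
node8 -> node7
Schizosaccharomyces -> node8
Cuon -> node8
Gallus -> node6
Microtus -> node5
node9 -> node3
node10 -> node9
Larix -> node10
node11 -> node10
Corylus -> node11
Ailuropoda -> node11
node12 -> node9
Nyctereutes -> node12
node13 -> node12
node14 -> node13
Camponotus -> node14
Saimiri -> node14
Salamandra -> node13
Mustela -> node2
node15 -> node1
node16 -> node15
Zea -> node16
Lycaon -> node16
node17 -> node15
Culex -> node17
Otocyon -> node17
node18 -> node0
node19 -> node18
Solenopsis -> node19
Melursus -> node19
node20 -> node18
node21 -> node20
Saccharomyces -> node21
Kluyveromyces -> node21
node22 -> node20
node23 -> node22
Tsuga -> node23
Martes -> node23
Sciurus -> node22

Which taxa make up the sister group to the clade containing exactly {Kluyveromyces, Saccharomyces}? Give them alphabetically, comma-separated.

Martes, Sciurus, Tsuga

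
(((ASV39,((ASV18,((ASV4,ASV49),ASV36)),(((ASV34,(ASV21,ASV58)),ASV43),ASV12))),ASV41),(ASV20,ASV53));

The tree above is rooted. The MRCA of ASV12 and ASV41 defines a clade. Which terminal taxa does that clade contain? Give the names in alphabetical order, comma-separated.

ASV12, ASV18, ASV21, ASV34, ASV36, ASV39, ASV4, ASV41, ASV43, ASV49, ASV58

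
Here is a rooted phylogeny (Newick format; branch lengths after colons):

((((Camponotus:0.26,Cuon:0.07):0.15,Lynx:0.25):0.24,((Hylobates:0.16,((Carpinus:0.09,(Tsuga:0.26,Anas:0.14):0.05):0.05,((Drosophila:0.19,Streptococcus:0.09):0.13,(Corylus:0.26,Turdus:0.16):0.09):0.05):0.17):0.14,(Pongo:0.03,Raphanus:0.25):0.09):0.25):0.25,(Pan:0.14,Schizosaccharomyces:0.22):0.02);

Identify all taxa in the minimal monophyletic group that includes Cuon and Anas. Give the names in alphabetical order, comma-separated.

Tracing Cuon: it sits inside (Camponotus,Cuon).
Tracing Anas: it sits inside (Tsuga,Anas).
The smallest clade enclosing both is (((Camponotus,Cuon),Lynx),((Hylobates,((Carpinus,(Tsuga,Anas)),((Drosophila,Streptococcus),(Corylus,Turdus)))),(Pongo,Raphanus))); the answer is its 13 terminal taxa in alphabetical order.

Anas, Camponotus, Carpinus, Corylus, Cuon, Drosophila, Hylobates, Lynx, Pongo, Raphanus, Streptococcus, Tsuga, Turdus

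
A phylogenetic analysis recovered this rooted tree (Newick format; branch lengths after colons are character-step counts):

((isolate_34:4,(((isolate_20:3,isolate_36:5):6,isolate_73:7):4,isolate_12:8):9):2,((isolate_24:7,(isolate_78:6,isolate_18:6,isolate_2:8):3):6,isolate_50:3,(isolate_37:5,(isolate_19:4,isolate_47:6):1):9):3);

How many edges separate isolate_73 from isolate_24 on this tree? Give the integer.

7

The MRCA of isolate_73 and isolate_24 is the root of the tree.
From isolate_73 up to that node: 4 branches. From isolate_24 up to the same node: 3 branches. Total: 4 + 3 = 7.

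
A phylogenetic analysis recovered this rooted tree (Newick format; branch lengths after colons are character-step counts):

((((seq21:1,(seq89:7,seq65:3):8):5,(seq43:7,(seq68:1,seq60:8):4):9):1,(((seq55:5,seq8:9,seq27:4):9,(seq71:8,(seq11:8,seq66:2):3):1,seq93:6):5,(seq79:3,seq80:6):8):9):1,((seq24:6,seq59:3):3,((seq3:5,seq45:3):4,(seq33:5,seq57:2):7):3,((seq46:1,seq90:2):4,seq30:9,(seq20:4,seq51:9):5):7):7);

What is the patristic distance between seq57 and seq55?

48

The path runs seq57 → … → MRCA → … → seq55; the MRCA is the root of the tree.
Branch lengths along that path: 2 + 7 + 3 + 7 + 1 + 9 + 5 + 9 + 5 = 48.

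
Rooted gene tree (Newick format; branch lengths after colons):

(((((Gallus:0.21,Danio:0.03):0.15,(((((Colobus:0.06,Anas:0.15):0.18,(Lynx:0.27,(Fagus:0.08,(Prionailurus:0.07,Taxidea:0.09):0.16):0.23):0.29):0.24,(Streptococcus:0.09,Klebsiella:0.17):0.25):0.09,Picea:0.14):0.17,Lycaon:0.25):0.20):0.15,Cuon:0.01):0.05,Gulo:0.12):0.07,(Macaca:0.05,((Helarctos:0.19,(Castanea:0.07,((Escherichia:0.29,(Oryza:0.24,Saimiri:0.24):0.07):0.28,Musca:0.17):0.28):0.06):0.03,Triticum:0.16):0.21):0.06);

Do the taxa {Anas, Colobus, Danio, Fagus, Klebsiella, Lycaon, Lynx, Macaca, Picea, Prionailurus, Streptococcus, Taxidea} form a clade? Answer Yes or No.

No

The MRCA of the listed taxa is the root, so the smallest clade containing them is the whole tree.
That clade also contains Castanea, Cuon, Escherichia, Gallus, Gulo, Helarctos, Musca, Oryza, Saimiri, Triticum, which are not in the proposed group, so the group is not monophyletic.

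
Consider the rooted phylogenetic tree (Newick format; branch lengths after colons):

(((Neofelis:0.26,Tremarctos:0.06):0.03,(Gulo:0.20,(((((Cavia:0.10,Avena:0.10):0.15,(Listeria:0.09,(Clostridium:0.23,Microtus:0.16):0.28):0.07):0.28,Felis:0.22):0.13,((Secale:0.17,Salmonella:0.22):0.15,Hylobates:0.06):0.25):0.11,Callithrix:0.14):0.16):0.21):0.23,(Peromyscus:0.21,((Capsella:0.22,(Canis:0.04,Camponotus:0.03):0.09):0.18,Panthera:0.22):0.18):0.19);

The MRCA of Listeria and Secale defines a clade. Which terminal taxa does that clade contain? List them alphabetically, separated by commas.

Avena, Cavia, Clostridium, Felis, Hylobates, Listeria, Microtus, Salmonella, Secale

Tracing Listeria: it sits inside (Listeria,(Clostridium,Microtus)).
Tracing Secale: it sits inside (Secale,Salmonella).
The smallest clade enclosing both is ((((Cavia,Avena),(Listeria,(Clostridium,Microtus))),Felis),((Secale,Salmonella),Hylobates)); the answer is its 9 terminal taxa in alphabetical order.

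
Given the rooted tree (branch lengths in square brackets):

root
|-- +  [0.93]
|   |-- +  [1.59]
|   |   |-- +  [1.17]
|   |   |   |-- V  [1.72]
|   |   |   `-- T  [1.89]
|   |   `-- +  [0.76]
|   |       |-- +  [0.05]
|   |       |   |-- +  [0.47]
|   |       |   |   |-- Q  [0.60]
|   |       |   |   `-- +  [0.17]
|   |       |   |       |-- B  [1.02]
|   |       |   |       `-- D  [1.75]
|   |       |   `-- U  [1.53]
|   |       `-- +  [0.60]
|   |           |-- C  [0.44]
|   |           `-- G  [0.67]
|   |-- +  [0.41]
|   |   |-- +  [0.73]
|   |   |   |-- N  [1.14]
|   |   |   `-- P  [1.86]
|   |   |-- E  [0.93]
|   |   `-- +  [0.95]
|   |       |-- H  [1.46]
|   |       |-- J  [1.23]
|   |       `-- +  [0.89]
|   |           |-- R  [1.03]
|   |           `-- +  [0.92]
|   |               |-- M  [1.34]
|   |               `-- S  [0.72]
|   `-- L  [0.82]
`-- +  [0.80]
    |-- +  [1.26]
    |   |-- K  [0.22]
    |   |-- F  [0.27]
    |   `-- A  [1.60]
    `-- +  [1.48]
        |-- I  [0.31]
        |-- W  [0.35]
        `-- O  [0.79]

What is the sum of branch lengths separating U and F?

7.19

The path runs U → … → MRCA → … → F; the MRCA is the root of the tree.
Branch lengths along that path: 1.53 + 0.05 + 0.76 + 1.59 + 0.93 + 0.80 + 1.26 + 0.27 = 7.19.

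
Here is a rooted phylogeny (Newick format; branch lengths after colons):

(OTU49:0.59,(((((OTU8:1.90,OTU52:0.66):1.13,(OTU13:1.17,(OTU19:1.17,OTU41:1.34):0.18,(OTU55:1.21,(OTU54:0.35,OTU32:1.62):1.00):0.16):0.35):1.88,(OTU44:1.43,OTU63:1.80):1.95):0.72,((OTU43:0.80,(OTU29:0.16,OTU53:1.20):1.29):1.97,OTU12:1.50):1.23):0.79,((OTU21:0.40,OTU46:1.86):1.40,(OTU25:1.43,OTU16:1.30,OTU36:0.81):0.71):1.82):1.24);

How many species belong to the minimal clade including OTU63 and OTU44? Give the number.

The MRCA of OTU63 and OTU44 is the node subtending (OTU44,OTU63).
That clade contains 2 terminal taxa: OTU44, OTU63.

2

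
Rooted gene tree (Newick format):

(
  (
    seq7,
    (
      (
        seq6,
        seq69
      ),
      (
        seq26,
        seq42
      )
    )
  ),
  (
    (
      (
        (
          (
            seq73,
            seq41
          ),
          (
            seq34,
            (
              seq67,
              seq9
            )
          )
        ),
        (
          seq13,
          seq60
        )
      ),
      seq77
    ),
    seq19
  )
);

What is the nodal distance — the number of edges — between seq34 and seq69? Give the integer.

10

The MRCA of seq34 and seq69 is the root of the tree.
From seq34 up to that node: 6 branches. From seq69 up to the same node: 4 branches. Total: 6 + 4 = 10.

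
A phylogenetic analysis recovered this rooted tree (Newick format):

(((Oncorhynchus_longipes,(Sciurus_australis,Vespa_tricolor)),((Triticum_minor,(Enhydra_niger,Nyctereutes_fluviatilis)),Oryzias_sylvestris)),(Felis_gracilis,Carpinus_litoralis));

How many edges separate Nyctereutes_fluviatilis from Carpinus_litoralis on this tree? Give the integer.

The MRCA of Nyctereutes_fluviatilis and Carpinus_litoralis is the root of the tree.
From Nyctereutes_fluviatilis up to that node: 5 branches. From Carpinus_litoralis up to the same node: 2 branches. Total: 5 + 2 = 7.

7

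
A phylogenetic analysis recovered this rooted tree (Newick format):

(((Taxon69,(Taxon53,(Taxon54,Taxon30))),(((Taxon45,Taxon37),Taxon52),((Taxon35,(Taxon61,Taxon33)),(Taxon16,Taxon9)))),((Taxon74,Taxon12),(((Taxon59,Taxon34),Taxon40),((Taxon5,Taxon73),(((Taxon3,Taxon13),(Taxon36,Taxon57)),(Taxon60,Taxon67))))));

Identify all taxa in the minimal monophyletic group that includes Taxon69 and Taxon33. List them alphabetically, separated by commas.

Taxon16, Taxon30, Taxon33, Taxon35, Taxon37, Taxon45, Taxon52, Taxon53, Taxon54, Taxon61, Taxon69, Taxon9

Tracing Taxon69: it sits inside (Taxon69,(Taxon53,(Taxon54,Taxon30))).
Tracing Taxon33: it sits inside (Taxon61,Taxon33).
The smallest clade enclosing both is ((Taxon69,(Taxon53,(Taxon54,Taxon30))),(((Taxon45,Taxon37),Taxon52),((Taxon35,(Taxon61,Taxon33)),(Taxon16,Taxon9)))); the answer is its 12 terminal taxa in alphabetical order.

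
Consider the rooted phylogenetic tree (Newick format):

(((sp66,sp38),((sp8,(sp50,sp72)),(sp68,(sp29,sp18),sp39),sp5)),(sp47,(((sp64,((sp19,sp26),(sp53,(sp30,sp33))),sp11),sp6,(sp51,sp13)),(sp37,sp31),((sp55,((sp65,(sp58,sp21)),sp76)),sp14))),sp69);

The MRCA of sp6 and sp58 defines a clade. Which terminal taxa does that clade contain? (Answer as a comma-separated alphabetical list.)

Tracing sp6: it sits inside ((sp64,((sp19,sp26),(sp53,(sp30,sp33))),sp11),sp6,(sp51,sp13)).
Tracing sp58: it sits inside (sp58,sp21).
The smallest clade enclosing both is (((sp64,((sp19,sp26),(sp53,(sp30,sp33))),sp11),sp6,(sp51,sp13)),(sp37,sp31),((sp55,((sp65,(sp58,sp21)),sp76)),sp14)); the answer is its 18 terminal taxa in alphabetical order.

sp11, sp13, sp14, sp19, sp21, sp26, sp30, sp31, sp33, sp37, sp51, sp53, sp55, sp58, sp6, sp64, sp65, sp76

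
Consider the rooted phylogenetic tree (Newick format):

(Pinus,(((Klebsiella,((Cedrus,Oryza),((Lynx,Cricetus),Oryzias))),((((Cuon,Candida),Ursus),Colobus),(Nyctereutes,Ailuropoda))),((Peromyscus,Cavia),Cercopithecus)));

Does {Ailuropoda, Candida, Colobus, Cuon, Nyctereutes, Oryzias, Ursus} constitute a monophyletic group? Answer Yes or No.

The MRCA of the listed taxa subtends ((Klebsiella,((Cedrus,Oryza),((Lynx,Cricetus),Oryzias))),((((Cuon,Candida),Ursus),Colobus),(Nyctereutes,Ailuropoda))).
That clade also contains Cedrus, Cricetus, Klebsiella, Lynx, Oryza, which are not in the proposed group, so the group is not monophyletic.

No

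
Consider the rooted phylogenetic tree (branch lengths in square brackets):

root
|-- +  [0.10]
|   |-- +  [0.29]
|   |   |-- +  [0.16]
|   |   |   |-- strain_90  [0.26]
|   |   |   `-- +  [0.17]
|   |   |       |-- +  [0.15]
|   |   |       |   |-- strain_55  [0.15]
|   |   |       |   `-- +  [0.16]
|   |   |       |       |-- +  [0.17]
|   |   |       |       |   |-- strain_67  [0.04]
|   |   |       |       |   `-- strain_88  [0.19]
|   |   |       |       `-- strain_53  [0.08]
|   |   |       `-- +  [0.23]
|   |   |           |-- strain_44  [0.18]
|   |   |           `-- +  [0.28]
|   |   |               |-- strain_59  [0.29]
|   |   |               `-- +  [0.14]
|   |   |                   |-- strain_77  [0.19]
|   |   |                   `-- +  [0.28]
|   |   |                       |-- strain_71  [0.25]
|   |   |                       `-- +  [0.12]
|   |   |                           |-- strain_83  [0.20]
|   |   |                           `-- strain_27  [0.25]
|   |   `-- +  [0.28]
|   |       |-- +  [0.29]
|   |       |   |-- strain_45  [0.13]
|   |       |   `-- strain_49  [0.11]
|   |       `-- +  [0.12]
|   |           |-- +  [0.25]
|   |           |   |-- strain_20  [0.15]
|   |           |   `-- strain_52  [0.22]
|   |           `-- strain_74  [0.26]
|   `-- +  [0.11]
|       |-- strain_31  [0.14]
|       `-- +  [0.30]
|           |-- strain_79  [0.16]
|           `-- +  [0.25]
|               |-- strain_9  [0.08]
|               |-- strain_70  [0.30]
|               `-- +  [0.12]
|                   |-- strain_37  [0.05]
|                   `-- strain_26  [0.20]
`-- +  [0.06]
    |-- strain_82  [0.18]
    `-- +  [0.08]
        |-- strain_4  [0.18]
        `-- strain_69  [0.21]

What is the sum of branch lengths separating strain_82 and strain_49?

1.31

The path runs strain_82 → … → MRCA → … → strain_49; the MRCA is the root of the tree.
Branch lengths along that path: 0.18 + 0.06 + 0.10 + 0.29 + 0.28 + 0.29 + 0.11 = 1.31.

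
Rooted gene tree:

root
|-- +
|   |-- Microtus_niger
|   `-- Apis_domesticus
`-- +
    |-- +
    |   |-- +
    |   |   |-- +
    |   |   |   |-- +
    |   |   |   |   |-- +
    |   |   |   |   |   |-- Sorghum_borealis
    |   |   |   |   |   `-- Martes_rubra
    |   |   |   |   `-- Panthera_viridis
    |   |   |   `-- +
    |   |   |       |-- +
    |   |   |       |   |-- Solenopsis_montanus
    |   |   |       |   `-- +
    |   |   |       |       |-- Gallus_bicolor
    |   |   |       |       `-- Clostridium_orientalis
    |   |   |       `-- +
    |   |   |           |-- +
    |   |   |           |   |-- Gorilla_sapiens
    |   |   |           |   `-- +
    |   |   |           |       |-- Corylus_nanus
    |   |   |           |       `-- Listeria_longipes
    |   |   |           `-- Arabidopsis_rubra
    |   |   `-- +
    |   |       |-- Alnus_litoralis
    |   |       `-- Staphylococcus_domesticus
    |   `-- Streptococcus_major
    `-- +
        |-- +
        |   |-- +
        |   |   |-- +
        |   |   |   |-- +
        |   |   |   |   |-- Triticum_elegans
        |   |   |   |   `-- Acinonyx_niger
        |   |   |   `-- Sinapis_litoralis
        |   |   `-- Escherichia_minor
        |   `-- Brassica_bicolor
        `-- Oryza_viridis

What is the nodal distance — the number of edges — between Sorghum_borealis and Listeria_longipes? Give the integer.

The MRCA of Sorghum_borealis and Listeria_longipes is the node subtending (((Sorghum_borealis,Martes_rubra),Panthera_viridis),((Solenopsis_montanus,(Gallus_bicolor,Clostridium_orientalis)),((Gorilla_sapiens,(Corylus_nanus,Listeria_longipes)),Arabidopsis_rubra))).
From Sorghum_borealis up to that node: 3 branches. From Listeria_longipes up to the same node: 5 branches. Total: 3 + 5 = 8.

8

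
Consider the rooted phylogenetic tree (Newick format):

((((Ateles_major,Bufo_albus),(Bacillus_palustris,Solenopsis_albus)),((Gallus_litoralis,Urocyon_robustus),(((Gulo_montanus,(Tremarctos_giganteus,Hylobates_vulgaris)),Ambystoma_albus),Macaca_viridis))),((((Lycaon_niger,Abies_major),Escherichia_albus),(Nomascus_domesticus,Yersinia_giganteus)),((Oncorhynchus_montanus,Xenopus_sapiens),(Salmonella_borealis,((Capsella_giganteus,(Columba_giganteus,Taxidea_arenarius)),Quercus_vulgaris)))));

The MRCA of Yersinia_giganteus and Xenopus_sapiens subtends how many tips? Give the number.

The MRCA of Yersinia_giganteus and Xenopus_sapiens is the node subtending ((((Lycaon_niger,Abies_major),Escherichia_albus),(Nomascus_domesticus,Yersinia_giganteus)),((Oncorhynchus_montanus,Xenopus_sapiens),(Salmonella_borealis,((Capsella_giganteus,(Columba_giganteus,Taxidea_arenarius)),Quercus_vulgaris)))).
That clade contains 12 terminal taxa: Abies_major, Capsella_giganteus, Columba_giganteus, Escherichia_albus, Lycaon_niger, Nomascus_domesticus, Oncorhynchus_montanus, Quercus_vulgaris, Salmonella_borealis, Taxidea_arenarius, Xenopus_sapiens, Yersinia_giganteus.

12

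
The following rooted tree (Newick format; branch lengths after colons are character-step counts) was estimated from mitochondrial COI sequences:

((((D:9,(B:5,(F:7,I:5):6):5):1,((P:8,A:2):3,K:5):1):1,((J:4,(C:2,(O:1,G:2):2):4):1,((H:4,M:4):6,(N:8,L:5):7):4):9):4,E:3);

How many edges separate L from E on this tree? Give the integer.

6

The MRCA of L and E is the root of the tree.
From L up to that node: 5 branches. From E up to the same node: 1 branch. Total: 5 + 1 = 6.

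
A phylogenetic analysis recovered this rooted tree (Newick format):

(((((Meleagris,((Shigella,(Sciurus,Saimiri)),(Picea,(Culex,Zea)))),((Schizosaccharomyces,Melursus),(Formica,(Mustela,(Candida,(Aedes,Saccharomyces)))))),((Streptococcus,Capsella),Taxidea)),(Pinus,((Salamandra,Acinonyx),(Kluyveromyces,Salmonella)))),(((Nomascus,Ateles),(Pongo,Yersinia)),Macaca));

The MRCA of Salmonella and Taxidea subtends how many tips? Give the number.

22

The MRCA of Salmonella and Taxidea is the node subtending ((((Meleagris,((Shigella,(Sciurus,Saimiri)),(Picea,(Culex,Zea)))),((Schizosaccharomyces,Melursus),(Formica,(Mustela,(Candida,(Aedes,Saccharomyces)))))),((Streptococcus,Capsella),Taxidea)),(Pinus,((Salamandra,Acinonyx),(Kluyveromyces,Salmonella)))).
That clade contains 22 terminal taxa: Acinonyx, Aedes, Candida, Capsella, Culex, Formica, Kluyveromyces, Meleagris, Melursus, Mustela, Picea, Pinus, Saccharomyces, Saimiri, Salamandra, Salmonella, Schizosaccharomyces, Sciurus, Shigella, Streptococcus, Taxidea, Zea.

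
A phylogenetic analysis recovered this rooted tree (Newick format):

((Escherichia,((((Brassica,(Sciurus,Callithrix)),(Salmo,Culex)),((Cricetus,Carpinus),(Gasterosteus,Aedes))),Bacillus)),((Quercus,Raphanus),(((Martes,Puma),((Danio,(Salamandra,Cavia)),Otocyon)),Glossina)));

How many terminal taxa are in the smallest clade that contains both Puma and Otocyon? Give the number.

6

The MRCA of Puma and Otocyon is the node subtending ((Martes,Puma),((Danio,(Salamandra,Cavia)),Otocyon)).
That clade contains 6 terminal taxa: Cavia, Danio, Martes, Otocyon, Puma, Salamandra.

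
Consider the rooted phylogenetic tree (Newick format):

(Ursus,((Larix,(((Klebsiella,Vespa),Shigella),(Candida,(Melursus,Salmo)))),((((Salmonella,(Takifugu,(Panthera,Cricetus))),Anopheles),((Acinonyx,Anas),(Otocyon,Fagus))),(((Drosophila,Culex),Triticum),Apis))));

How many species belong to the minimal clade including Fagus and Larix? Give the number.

The MRCA of Fagus and Larix is the node subtending ((Larix,(((Klebsiella,Vespa),Shigella),(Candida,(Melursus,Salmo)))),((((Salmonella,(Takifugu,(Panthera,Cricetus))),Anopheles),((Acinonyx,Anas),(Otocyon,Fagus))),(((Drosophila,Culex),Triticum),Apis))).
That clade contains 20 terminal taxa: Acinonyx, Anas, Anopheles, Apis, Candida, Cricetus, Culex, Drosophila, Fagus, Klebsiella, Larix, Melursus, Otocyon, Panthera, Salmo, Salmonella, Shigella, Takifugu, Triticum, Vespa.

20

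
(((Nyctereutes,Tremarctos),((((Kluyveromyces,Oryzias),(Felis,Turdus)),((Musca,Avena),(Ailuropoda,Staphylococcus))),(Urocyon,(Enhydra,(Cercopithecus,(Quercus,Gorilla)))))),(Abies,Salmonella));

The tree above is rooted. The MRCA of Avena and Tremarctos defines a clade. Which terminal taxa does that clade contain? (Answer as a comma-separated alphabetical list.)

Ailuropoda, Avena, Cercopithecus, Enhydra, Felis, Gorilla, Kluyveromyces, Musca, Nyctereutes, Oryzias, Quercus, Staphylococcus, Tremarctos, Turdus, Urocyon

Tracing Avena: it sits inside (Musca,Avena).
Tracing Tremarctos: it sits inside (Nyctereutes,Tremarctos).
The smallest clade enclosing both is ((Nyctereutes,Tremarctos),((((Kluyveromyces,Oryzias),(Felis,Turdus)),((Musca,Avena),(Ailuropoda,Staphylococcus))),(Urocyon,(Enhydra,(Cercopithecus,(Quercus,Gorilla)))))); the answer is its 15 terminal taxa in alphabetical order.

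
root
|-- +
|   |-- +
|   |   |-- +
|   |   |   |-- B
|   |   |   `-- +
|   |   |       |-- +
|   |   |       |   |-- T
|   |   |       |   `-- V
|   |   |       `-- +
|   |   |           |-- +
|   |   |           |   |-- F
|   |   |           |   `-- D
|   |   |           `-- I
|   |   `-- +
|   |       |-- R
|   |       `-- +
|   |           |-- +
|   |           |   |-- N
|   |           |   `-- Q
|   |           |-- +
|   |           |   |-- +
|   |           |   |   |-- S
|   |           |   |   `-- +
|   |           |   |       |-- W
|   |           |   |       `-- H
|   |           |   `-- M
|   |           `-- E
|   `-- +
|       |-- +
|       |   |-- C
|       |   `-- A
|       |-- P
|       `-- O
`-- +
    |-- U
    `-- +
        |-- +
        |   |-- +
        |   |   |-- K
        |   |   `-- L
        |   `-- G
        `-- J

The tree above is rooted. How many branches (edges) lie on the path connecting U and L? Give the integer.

The MRCA of U and L is the node subtending (U,(((K,L),G),J)).
From U up to that node: 1 branch. From L up to the same node: 4 branches. Total: 1 + 4 = 5.

5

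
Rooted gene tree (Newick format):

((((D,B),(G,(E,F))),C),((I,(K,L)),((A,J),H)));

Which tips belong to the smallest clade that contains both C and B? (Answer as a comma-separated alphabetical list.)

Tracing C: it sits inside (((D,B),(G,(E,F))),C).
Tracing B: it sits inside (D,B).
The smallest clade enclosing both is (((D,B),(G,(E,F))),C); the answer is its 6 terminal taxa in alphabetical order.

B, C, D, E, F, G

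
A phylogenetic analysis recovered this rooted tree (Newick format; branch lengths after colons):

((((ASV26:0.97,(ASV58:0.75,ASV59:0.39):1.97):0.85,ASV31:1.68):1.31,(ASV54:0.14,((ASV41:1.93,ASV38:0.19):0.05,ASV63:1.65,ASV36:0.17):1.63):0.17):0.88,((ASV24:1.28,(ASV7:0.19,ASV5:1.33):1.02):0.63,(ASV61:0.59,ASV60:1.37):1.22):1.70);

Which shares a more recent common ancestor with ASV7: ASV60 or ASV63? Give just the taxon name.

ASV60

The MRCA of ASV7 and ASV60 subtends ((ASV24,(ASV7,ASV5)),(ASV61,ASV60)) (5 taxa).
The MRCA of ASV7 and ASV63 is the root, subtending the entire tree (14 taxa).
The first is nested inside the second, so ASV7 shares a more recent common ancestor with ASV60.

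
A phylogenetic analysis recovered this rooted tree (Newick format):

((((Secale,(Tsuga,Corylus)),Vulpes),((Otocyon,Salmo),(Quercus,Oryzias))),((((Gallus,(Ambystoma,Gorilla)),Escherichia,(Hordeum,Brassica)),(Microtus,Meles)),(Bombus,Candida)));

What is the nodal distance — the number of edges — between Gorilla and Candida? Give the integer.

7

The MRCA of Gorilla and Candida is the node subtending ((((Gallus,(Ambystoma,Gorilla)),Escherichia,(Hordeum,Brassica)),(Microtus,Meles)),(Bombus,Candida)).
From Gorilla up to that node: 5 branches. From Candida up to the same node: 2 branches. Total: 5 + 2 = 7.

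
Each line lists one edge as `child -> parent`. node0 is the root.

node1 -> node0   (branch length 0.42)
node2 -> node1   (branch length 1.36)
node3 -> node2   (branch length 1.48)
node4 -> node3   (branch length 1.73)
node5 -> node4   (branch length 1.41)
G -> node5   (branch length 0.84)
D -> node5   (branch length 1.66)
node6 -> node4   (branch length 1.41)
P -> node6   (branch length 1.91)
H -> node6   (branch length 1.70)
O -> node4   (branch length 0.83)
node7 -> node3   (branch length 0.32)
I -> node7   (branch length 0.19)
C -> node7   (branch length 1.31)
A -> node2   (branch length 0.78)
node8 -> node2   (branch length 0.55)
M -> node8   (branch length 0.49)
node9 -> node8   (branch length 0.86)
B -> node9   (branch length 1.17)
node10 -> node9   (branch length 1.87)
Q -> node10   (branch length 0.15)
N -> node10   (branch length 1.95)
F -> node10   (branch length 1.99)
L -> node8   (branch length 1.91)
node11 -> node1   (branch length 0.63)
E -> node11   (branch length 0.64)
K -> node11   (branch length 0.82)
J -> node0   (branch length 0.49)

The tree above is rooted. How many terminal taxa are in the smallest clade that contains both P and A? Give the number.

The MRCA of P and A is the node subtending ((((G,D),(P,H),O),(I,C)),A,(M,(B,(Q,N,F)),L)).
That clade contains 14 terminal taxa: A, B, C, D, F, G, H, I, L, M, N, O, P, Q.

14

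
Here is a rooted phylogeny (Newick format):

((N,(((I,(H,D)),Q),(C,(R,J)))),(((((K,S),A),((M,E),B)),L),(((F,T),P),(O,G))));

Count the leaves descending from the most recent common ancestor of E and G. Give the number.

The MRCA of E and G is the node subtending (((((K,S),A),((M,E),B)),L),(((F,T),P),(O,G))).
That clade contains 12 terminal taxa: A, B, E, F, G, K, L, M, O, P, S, T.

12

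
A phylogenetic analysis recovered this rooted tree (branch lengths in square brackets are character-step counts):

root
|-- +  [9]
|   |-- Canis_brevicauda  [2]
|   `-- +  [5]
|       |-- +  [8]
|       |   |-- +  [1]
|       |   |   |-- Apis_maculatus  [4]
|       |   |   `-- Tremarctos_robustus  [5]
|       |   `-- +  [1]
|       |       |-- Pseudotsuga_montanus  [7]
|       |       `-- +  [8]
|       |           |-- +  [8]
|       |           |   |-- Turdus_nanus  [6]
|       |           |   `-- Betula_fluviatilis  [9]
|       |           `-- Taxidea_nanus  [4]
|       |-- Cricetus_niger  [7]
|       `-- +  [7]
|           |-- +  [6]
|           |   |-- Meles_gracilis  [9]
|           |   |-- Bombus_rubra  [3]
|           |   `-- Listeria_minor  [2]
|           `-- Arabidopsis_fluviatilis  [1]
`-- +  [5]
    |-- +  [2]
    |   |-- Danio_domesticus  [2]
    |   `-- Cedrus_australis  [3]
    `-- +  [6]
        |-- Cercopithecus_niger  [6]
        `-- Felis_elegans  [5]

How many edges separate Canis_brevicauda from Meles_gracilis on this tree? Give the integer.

The MRCA of Canis_brevicauda and Meles_gracilis is the node subtending (Canis_brevicauda,(((Apis_maculatus,Tremarctos_robustus),(Pseudotsuga_montanus,((Turdus_nanus,Betula_fluviatilis),Taxidea_nanus))),Cricetus_niger,((Meles_gracilis,Bombus_rubra,Listeria_minor),Arabidopsis_fluviatilis))).
From Canis_brevicauda up to that node: 1 branch. From Meles_gracilis up to the same node: 4 branches. Total: 1 + 4 = 5.

5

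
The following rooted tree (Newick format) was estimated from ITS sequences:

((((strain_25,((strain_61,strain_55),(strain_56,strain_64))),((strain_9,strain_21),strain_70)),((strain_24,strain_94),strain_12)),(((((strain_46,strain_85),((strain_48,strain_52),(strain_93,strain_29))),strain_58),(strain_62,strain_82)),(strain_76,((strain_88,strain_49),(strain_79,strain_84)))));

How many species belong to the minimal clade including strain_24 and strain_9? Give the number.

11

The MRCA of strain_24 and strain_9 is the node subtending (((strain_25,((strain_61,strain_55),(strain_56,strain_64))),((strain_9,strain_21),strain_70)),((strain_24,strain_94),strain_12)).
That clade contains 11 terminal taxa: strain_12, strain_21, strain_24, strain_25, strain_55, strain_56, strain_61, strain_64, strain_70, strain_9, strain_94.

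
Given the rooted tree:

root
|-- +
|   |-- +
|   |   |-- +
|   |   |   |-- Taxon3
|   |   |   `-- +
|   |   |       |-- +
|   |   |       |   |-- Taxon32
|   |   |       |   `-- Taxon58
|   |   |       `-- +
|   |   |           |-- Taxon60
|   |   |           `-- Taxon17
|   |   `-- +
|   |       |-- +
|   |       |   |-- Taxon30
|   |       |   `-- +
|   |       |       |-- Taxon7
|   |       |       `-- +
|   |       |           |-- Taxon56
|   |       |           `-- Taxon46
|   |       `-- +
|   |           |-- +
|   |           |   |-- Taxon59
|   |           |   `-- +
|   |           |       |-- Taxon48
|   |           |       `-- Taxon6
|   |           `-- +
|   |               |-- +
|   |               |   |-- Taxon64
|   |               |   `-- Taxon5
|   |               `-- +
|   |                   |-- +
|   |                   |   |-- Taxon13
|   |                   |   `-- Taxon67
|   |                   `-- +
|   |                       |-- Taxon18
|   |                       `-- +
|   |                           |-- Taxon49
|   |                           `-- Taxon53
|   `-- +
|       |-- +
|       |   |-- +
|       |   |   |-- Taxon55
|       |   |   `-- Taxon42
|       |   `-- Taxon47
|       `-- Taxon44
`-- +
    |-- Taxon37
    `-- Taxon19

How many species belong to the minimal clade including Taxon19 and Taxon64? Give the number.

25

The MRCA of Taxon19 and Taxon64 is the root, so the clade is the entire tree.
That clade contains 25 terminal taxa: Taxon13, Taxon17, Taxon18, Taxon19, Taxon3, Taxon30, Taxon32, Taxon37, Taxon42, Taxon44, Taxon46, Taxon47, Taxon48, Taxon49, Taxon5, Taxon53, Taxon55, Taxon56, Taxon58, Taxon59, Taxon6, Taxon60, Taxon64, Taxon67, Taxon7.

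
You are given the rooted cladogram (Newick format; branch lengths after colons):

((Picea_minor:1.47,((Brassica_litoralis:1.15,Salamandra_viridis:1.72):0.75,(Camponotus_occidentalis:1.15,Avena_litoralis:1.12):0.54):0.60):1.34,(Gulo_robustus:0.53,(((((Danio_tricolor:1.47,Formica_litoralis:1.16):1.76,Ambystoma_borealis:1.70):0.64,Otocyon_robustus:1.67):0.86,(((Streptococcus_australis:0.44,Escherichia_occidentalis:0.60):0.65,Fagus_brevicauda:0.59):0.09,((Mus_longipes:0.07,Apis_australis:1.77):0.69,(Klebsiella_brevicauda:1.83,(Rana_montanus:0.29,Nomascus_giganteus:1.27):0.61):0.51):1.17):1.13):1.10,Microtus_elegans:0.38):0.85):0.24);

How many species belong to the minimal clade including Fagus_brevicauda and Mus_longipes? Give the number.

8

The MRCA of Fagus_brevicauda and Mus_longipes is the node subtending (((Streptococcus_australis,Escherichia_occidentalis),Fagus_brevicauda),((Mus_longipes,Apis_australis),(Klebsiella_brevicauda,(Rana_montanus,Nomascus_giganteus)))).
That clade contains 8 terminal taxa: Apis_australis, Escherichia_occidentalis, Fagus_brevicauda, Klebsiella_brevicauda, Mus_longipes, Nomascus_giganteus, Rana_montanus, Streptococcus_australis.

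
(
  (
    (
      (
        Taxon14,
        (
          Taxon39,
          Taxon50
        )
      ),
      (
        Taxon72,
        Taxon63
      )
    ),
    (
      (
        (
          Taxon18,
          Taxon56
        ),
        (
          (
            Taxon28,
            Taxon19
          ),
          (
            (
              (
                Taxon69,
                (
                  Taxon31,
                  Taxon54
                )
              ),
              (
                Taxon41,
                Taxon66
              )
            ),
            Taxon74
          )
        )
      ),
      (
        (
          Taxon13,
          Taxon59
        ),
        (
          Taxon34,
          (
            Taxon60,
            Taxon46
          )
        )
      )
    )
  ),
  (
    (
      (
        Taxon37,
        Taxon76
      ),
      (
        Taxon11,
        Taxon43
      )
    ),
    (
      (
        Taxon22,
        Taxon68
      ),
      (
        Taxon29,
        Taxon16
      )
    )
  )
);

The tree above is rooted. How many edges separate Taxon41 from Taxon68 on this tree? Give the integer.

The MRCA of Taxon41 and Taxon68 is the root of the tree.
From Taxon41 up to that node: 8 branches. From Taxon68 up to the same node: 4 branches. Total: 8 + 4 = 12.

12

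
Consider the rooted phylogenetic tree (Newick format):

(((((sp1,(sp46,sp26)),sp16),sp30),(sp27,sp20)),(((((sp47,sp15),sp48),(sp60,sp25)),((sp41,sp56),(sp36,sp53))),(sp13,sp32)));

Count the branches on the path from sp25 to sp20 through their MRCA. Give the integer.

The MRCA of sp25 and sp20 is the root of the tree.
From sp25 up to that node: 5 branches. From sp20 up to the same node: 3 branches. Total: 5 + 3 = 8.

8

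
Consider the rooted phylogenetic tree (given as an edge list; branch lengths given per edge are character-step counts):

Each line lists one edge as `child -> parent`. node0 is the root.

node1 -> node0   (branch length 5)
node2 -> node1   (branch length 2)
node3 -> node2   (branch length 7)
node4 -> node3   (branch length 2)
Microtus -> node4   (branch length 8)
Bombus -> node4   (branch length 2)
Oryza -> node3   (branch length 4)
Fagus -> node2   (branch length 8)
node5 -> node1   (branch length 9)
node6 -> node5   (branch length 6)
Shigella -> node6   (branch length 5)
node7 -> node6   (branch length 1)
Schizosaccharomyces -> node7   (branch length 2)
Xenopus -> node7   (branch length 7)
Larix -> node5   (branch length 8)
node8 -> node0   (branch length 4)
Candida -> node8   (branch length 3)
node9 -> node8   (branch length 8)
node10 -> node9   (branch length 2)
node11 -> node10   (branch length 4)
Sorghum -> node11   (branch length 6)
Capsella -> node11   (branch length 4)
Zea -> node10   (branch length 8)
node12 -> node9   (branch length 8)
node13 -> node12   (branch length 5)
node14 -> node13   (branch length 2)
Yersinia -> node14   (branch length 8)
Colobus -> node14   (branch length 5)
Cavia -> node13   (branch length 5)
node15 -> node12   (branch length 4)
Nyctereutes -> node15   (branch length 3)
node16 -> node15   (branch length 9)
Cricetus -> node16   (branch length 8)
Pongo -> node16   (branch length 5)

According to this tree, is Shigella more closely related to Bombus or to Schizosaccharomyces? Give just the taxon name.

The MRCA of Shigella and Schizosaccharomyces subtends (Shigella,(Schizosaccharomyces,Xenopus)) (3 taxa).
The MRCA of Shigella and Bombus subtends ((((Microtus,Bombus),Oryza),Fagus),((Shigella,(Schizosaccharomyces,Xenopus)),Larix)) (8 taxa).
The first is nested inside the second, so Shigella shares a more recent common ancestor with Schizosaccharomyces.

Schizosaccharomyces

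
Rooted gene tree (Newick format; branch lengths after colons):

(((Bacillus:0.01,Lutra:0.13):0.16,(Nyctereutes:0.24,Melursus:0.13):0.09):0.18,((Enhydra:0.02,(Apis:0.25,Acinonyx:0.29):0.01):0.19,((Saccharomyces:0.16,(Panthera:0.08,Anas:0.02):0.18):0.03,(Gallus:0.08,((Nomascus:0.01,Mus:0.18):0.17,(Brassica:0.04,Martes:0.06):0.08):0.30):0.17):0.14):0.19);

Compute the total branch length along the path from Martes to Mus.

0.49

The path runs Martes → … → MRCA → … → Mus; the MRCA is the node subtending ((Nomascus,Mus),(Brassica,Martes)).
Branch lengths along that path: 0.06 + 0.08 + 0.17 + 0.18 = 0.49.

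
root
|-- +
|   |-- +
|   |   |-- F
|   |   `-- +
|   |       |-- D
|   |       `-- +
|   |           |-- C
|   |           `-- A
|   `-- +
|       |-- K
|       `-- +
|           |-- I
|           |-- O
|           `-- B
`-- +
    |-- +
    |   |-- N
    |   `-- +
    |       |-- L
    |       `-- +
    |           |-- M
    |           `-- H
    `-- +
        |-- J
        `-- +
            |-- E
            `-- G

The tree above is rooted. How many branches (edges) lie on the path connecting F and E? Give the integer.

7

The MRCA of F and E is the root of the tree.
From F up to that node: 3 branches. From E up to the same node: 4 branches. Total: 3 + 4 = 7.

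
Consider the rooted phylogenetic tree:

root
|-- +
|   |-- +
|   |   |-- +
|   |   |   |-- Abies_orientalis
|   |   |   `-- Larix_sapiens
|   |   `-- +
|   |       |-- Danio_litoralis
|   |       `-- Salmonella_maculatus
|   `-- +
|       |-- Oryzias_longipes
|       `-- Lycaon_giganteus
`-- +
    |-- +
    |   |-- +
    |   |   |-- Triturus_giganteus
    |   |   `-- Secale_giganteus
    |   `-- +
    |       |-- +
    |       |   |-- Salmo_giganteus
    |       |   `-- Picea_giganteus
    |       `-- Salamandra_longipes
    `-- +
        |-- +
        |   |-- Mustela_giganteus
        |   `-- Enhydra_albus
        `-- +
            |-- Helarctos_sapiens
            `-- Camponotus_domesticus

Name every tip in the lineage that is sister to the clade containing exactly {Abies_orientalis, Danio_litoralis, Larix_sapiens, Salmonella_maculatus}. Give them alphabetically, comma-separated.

Lycaon_giganteus, Oryzias_longipes

The clade containing exactly {Abies_orientalis, Danio_litoralis, Larix_sapiens, Salmonella_maculatus} attaches to the tree at the node subtending (((Abies_orientalis,Larix_sapiens),(Danio_litoralis,Salmonella_maculatus)),(Oryzias_longipes,Lycaon_giganteus)).
The other lineage descending from that same node — the sister group — is (Oryzias_longipes,Lycaon_giganteus); its 2 tips in alphabetical order are the answer.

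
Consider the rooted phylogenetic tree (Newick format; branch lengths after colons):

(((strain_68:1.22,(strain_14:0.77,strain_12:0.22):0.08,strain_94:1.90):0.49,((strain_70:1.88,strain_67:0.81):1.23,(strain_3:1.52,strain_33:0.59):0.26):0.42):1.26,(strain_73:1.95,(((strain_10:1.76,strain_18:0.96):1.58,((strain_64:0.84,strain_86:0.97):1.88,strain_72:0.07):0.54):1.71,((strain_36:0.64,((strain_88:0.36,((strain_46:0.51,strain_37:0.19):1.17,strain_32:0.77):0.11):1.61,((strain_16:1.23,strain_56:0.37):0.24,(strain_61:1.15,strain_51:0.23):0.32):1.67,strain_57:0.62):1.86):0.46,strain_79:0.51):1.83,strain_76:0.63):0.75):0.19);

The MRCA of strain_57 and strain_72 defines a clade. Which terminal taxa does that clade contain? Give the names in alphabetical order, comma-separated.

Tracing strain_57: it sits inside ((strain_88,((strain_46,strain_37),strain_32)),((strain_16,strain_56),(strain_61,strain_51)),strain_57).
Tracing strain_72: it sits inside ((strain_64,strain_86),strain_72).
The smallest clade enclosing both is (((strain_10,strain_18),((strain_64,strain_86),strain_72)),((strain_36,((strain_88,((strain_46,strain_37),strain_32)),((strain_16,strain_56),(strain_61,strain_51)),strain_57)),strain_79),strain_76); the answer is its 17 terminal taxa in alphabetical order.

strain_10, strain_16, strain_18, strain_32, strain_36, strain_37, strain_46, strain_51, strain_56, strain_57, strain_61, strain_64, strain_72, strain_76, strain_79, strain_86, strain_88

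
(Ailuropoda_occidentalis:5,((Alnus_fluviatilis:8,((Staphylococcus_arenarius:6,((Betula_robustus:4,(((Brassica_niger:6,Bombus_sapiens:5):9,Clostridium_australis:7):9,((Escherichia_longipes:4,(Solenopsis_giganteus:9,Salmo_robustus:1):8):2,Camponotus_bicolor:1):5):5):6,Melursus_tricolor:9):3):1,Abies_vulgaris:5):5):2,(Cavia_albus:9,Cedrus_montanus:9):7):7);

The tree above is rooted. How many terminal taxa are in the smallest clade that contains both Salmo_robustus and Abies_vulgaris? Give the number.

11

The MRCA of Salmo_robustus and Abies_vulgaris is the node subtending ((Staphylococcus_arenarius,((Betula_robustus,(((Brassica_niger,Bombus_sapiens),Clostridium_australis),((Escherichia_longipes,(Solenopsis_giganteus,Salmo_robustus)),Camponotus_bicolor))),Melursus_tricolor)),Abies_vulgaris).
That clade contains 11 terminal taxa: Abies_vulgaris, Betula_robustus, Bombus_sapiens, Brassica_niger, Camponotus_bicolor, Clostridium_australis, Escherichia_longipes, Melursus_tricolor, Salmo_robustus, Solenopsis_giganteus, Staphylococcus_arenarius.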